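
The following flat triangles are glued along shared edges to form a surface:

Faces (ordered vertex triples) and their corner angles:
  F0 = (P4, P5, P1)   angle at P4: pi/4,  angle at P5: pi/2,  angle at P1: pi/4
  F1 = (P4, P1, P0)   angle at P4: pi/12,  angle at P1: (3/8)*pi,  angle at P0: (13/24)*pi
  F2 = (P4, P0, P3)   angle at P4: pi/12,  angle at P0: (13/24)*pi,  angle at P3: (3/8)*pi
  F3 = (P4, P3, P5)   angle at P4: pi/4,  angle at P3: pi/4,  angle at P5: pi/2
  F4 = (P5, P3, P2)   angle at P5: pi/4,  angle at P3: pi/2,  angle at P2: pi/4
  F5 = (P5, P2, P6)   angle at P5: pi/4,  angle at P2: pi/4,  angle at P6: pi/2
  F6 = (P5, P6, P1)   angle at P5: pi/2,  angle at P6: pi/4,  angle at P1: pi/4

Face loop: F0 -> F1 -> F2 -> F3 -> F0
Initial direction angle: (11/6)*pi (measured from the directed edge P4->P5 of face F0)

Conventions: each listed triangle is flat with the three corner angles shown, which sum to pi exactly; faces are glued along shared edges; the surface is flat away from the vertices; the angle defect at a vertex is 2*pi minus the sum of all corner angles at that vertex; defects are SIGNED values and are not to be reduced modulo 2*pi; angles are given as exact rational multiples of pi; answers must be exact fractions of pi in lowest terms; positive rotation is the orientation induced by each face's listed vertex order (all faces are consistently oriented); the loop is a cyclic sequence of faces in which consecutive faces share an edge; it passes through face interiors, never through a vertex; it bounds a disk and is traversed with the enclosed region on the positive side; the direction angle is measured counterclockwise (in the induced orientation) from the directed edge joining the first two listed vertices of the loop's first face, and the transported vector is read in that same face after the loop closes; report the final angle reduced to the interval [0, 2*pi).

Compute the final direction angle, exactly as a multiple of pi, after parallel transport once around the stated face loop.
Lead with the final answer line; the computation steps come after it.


Answer: final direction angle = (7/6)*pi

enclosed vertex P4: corner angles sum to (2/3)*pi, defect = 2*pi - (2/3)*pi = (4/3)*pi
summing the enclosed defects onto the initial angle, mod 2*pi in the induced orientation:
final angle = (11/6)*pi + (4/3)*pi = (7/6)*pi (mod 2*pi)


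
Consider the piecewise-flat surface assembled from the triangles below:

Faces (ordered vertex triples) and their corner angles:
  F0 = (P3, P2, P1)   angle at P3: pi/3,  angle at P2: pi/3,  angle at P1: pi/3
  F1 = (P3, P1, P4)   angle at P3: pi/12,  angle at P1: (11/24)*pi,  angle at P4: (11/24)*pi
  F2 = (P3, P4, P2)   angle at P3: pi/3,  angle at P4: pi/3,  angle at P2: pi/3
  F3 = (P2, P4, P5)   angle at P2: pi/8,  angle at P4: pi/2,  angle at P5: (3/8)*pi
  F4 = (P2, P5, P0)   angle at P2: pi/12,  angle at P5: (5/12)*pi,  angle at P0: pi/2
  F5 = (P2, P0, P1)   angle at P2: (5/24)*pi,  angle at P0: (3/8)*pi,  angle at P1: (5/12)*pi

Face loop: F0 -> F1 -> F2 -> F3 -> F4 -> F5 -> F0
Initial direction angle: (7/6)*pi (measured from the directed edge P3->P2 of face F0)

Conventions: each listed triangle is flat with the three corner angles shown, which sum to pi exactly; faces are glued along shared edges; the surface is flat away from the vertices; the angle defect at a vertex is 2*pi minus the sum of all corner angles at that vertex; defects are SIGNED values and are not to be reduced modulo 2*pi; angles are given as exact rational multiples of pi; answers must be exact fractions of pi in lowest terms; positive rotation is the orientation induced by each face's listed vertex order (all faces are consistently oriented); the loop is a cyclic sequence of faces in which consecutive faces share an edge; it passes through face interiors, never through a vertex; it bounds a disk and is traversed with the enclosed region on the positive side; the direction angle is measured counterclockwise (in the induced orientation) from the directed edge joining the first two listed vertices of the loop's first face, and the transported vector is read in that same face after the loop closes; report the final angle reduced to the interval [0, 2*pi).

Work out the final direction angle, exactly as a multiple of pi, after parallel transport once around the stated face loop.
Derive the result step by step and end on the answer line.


enclosed vertex P2: corner angles sum to (13/12)*pi, defect = 2*pi - (13/12)*pi = (11/12)*pi
enclosed vertex P3: corner angles sum to (3/4)*pi, defect = 2*pi - (3/4)*pi = (5/4)*pi
final direction = starting direction + enclosed defect total, reduced mod 2*pi (induced orientation)
final angle = (7/6)*pi + (13/6)*pi = (4/3)*pi (mod 2*pi)

Answer: final direction angle = (4/3)*pi


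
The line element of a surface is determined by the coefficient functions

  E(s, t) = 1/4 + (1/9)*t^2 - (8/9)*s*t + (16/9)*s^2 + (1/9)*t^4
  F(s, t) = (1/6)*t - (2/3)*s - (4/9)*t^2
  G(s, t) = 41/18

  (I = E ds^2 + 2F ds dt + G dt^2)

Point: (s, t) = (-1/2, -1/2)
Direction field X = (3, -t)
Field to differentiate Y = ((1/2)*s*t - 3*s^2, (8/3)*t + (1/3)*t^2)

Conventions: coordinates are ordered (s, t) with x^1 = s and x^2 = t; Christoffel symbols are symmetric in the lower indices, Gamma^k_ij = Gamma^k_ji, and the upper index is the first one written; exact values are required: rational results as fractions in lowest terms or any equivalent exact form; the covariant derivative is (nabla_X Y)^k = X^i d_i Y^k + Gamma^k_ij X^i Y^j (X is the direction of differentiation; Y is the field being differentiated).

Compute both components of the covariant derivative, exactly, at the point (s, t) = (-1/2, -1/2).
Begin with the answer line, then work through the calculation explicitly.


Answer: (nabla_X Y)^s = 201295/23544, (nabla_X Y)^t = 84941/47088

E = 73/144, F = 5/36, G = 41/18 at the point
E_s = -4/3, E_t = 5/18, F_s = -2/3, F_t = 11/18, G_s = 0, G_t = 0
EG - F^2 = 109/96;  g^inv = (96/109) * [[41/18, -5/36], [-5/36, 73/144]]
first-kind symbols [ij,l] = (1/2)(d_i g_jl + d_j g_il - d_l g_ij): [ss,s] = E_s/2 = -2/3, [ss,t] = F_s - E_t/2 = -29/36, [st,s] = E_t/2 = 5/36, [st,t] = G_s/2 = 0, [tt,s] = F_t - G_s/2 = 11/18, [tt,t] = G_t/2 = 0
Gamma^s_ij = (G*[ij,s] - F*[ij,t])/(EG - F^2), Gamma^t_ij = (E*[ij,t] - F*[ij,s])/(EG - F^2)
Gamma_sss = -3646/2943, Gamma_sst = 820/2943, Gamma_stt = 3608/2943, Gamma_tss = -1637/5886, Gamma_tst = -50/2943, Gamma_ttt = -220/2943
X = (3, 1/2), Y = (-5/8, -5/4) at the point


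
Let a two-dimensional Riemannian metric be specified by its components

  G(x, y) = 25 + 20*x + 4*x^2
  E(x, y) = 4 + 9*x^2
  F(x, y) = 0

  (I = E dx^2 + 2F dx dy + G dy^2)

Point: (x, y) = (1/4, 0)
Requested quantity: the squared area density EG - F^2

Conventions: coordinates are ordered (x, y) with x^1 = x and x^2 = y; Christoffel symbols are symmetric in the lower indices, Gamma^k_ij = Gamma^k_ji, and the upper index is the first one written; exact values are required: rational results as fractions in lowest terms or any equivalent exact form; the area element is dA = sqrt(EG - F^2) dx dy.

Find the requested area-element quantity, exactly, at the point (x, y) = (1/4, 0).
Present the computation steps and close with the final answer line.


E = 73/16, F = 0, G = 121/4; EG - F^2 = 8833/64

Answer: EG - F^2 = 8833/64


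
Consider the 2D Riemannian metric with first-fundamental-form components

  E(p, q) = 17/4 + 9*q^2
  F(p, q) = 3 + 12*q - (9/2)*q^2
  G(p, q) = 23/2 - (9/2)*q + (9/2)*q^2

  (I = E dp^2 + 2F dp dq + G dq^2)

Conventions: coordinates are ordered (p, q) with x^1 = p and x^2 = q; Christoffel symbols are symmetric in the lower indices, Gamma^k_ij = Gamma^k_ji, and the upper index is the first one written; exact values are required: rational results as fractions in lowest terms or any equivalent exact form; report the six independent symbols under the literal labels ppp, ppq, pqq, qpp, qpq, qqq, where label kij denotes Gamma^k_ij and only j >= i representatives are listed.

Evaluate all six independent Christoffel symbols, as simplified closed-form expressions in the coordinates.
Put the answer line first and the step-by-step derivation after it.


Answer: Gamma_ppp = (-324*q^3 + 864*q^2 + 216*q)/(162*q^4 + 540*q^3 + 45*q^2 - 729*q + 319), Gamma_ppq = (324*q^3 - 324*q^2 + 828*q)/(162*q^4 + 540*q^3 + 45*q^2 - 729*q + 319), Gamma_pqq = (-162*q^3 + 243*q^2 - 1152*q + 1158)/(162*q^4 + 540*q^3 + 45*q^2 - 729*q + 319), Gamma_qpp = (-648*q^3 - 306*q)/(162*q^4 + 540*q^3 + 45*q^2 - 729*q + 319), Gamma_qpq = (324*q^3 - 864*q^2 - 216*q)/(162*q^4 + 540*q^3 + 45*q^2 - 729*q + 319), Gamma_qqq = (2268*q^2 - 1566*q - 729)/(324*q^4 + 1080*q^3 + 90*q^2 - 1458*q + 638)

E = 17/4 + 9*q^2; F = 3 + 12*q - (9/2)*q^2; G = 23/2 - (9/2)*q + (9/2)*q^2
Gamma^k_ij = (1/2) g^{kl} (d_i g_jl + d_j g_il - d_l g_ij), with g^inv = (1/(EG-F^2)) [[G, -F], [-F, E]]
first partials: E_p = 0, E_q = 18*q, F_p = 0, F_q = 12 - 9*q, G_p = 0, G_q = -9/2 + 9*q
D = EG - F^2 = 319/8 - (729/8)*q + (45/8)*q^2 + (135/2)*q^3 + (81/4)*q^4
expanded: Gamma^p_pp = (G E_p - 2F F_p + F E_q)/(2D), Gamma^p_pq = (G E_q - F G_p)/(2D), Gamma^p_qq = (2G F_q - G G_p - F G_q)/(2D), Gamma^q_pp = (2E F_p - E E_q - F E_p)/(2D), Gamma^q_pq = (E G_p - F E_q)/(2D), Gamma^q_qq = (E G_q - 2F F_q + F G_p)/(2D); substitute and cancel common factors


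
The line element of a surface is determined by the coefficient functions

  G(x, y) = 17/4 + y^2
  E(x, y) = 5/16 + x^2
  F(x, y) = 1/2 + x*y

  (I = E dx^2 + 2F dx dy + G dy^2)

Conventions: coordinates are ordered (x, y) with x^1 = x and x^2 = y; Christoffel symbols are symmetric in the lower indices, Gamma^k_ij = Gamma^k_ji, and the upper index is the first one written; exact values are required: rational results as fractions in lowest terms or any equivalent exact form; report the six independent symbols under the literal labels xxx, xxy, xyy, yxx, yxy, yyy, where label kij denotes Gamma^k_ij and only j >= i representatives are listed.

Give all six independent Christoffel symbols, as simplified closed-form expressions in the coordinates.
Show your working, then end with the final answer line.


E = 5/16 + x^2; F = 1/2 + x*y; G = 17/4 + y^2
Gamma^k_ij = (1/2) g^{kl} (d_i g_jl + d_j g_il - d_l g_ij), with g^inv = (1/(EG-F^2)) [[G, -F], [-F, E]]
first partials: E_x = 2*x, E_y = 0, F_x = y, F_y = x, G_x = 0, G_y = 2*y
D = EG - F^2 = 69/64 + (5/16)*y^2 - x*y + (17/4)*x^2
expanded: Gamma^x_xx = (G E_x - 2F F_x + F E_y)/(2D), Gamma^x_xy = (G E_y - F G_x)/(2D), Gamma^x_yy = (2G F_y - G G_x - F G_y)/(2D), Gamma^y_xx = (2E F_x - E E_y - F E_x)/(2D), Gamma^y_xy = (E G_x - F E_y)/(2D), Gamma^y_yy = (E G_y - 2F F_y + F G_x)/(2D); substitute and cancel common factors

Answer: Gamma_xxx = (272*x - 32*y)/(272*x^2 - 64*x*y + 20*y^2 + 69), Gamma_xxy = 0, Gamma_xyy = (272*x - 32*y)/(272*x^2 - 64*x*y + 20*y^2 + 69), Gamma_yxx = (-32*x + 20*y)/(272*x^2 - 64*x*y + 20*y^2 + 69), Gamma_yxy = 0, Gamma_yyy = (-32*x + 20*y)/(272*x^2 - 64*x*y + 20*y^2 + 69)


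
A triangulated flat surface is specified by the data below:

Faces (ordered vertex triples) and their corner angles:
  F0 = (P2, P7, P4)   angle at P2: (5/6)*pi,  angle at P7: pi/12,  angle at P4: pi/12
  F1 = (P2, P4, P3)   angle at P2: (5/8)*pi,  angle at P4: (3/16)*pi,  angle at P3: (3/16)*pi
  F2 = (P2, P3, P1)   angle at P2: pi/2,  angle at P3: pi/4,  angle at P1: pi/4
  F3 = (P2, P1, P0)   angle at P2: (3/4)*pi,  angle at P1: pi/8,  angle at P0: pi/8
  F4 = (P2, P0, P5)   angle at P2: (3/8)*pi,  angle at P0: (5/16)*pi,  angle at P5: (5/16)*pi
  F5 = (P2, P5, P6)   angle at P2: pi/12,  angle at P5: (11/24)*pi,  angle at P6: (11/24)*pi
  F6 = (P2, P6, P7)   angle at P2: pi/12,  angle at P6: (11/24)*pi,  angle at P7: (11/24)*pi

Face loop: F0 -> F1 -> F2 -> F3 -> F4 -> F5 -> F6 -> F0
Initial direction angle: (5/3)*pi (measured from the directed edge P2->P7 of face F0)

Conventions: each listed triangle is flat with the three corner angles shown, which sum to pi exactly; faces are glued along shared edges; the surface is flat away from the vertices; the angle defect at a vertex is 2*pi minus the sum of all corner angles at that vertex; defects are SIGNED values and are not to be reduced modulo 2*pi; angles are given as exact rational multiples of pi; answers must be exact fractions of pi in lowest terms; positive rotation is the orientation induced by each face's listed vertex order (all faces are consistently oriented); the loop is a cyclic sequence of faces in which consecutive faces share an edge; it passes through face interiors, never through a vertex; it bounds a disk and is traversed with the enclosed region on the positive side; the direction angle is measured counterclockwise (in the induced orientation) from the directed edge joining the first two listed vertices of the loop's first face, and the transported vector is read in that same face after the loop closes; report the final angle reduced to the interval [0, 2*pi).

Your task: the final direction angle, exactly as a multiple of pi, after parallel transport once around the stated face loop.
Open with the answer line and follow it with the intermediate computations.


Answer: final direction angle = (5/12)*pi

enclosed vertex P2: corner angles sum to (13/4)*pi, defect = 2*pi - (13/4)*pi = (-5/4)*pi
adding the enclosed defects to the starting angle (mod 2*pi, induced orientation) gives the holonomy
final angle = (5/3)*pi - (5/4)*pi = (5/12)*pi (mod 2*pi)


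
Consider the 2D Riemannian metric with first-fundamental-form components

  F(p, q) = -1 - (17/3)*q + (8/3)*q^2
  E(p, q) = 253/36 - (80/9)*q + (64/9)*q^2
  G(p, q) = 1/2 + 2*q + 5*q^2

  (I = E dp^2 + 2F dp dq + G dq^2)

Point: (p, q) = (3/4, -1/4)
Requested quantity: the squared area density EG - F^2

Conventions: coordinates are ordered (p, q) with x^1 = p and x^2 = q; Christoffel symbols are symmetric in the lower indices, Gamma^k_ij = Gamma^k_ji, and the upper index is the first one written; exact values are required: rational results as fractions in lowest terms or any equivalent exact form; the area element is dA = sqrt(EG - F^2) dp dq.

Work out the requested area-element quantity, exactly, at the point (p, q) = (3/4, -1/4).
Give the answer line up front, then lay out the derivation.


Answer: EG - F^2 = 1549/576

E = 349/36, F = 7/12, G = 5/16; EG - F^2 = 1549/576


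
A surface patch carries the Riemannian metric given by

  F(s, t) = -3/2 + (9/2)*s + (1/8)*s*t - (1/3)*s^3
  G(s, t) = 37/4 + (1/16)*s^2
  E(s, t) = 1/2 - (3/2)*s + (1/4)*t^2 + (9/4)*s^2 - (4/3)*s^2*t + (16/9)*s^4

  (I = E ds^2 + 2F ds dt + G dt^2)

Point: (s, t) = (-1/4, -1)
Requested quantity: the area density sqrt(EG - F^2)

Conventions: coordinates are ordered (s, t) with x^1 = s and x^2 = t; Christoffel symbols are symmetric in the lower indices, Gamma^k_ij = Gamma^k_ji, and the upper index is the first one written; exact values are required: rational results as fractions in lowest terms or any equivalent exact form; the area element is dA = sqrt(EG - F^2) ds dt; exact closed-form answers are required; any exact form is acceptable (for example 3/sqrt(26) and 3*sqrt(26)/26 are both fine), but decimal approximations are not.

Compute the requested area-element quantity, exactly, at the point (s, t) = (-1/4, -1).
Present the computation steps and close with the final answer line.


E = 781/576, F = -497/192, G = 2369/256; EG - F^2 = 862153/147456

Answer: sqrt(EG - F^2) = sqrt(862153)/384


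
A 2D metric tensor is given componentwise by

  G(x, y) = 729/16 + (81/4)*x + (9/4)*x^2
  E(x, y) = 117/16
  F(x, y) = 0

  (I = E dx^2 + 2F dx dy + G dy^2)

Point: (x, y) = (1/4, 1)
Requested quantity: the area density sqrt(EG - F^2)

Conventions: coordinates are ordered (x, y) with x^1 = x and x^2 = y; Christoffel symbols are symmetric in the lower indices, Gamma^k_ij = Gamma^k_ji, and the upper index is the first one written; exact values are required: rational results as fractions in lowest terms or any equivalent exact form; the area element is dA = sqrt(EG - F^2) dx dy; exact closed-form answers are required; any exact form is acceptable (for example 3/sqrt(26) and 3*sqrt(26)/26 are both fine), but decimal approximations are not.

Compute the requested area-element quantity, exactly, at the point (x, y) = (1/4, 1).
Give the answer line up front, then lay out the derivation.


Answer: sqrt(EG - F^2) = 171*sqrt(13)/32

E = 117/16, F = 0, G = 3249/64; EG - F^2 = 380133/1024


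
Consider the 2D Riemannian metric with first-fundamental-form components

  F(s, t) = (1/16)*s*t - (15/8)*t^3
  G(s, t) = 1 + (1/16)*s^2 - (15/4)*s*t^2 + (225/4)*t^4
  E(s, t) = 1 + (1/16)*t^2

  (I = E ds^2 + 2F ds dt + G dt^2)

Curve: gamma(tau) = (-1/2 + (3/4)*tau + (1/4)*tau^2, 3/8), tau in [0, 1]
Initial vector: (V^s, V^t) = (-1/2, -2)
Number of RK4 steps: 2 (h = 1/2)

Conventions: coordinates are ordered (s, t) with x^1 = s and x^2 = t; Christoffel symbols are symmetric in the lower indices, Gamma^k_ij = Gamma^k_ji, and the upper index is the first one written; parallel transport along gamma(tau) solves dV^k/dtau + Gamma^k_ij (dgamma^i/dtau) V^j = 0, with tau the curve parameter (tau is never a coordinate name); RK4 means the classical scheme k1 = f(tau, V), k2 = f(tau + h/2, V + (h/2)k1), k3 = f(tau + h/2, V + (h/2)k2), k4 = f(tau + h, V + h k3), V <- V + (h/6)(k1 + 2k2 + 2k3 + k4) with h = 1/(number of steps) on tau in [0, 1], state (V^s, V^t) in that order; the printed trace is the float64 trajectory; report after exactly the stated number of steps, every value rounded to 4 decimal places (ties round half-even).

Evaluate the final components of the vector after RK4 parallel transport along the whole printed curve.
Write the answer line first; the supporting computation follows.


Answer: V^s = -0.4764, V^t = -2.2641

gamma'(tau) = (3/4 + (1/2)*tau, 0); f(tau, V)^k = -Gamma^k_ij(gamma(tau)) gamma'^i(tau) V^j; h = 1/2; intermediate values shown to 6 dp
curve data and Christoffel symbols at the stage parameters:
  tau = 0.000000: gamma = (-0.500000, 0.375000), gamma' = (0.750000, 0.000000); Gamma_sss = 0.000000, Gamma_sst = 0.009764, Gamma_stt = -0.219685, Gamma_tss = 0.000000, Gamma_tst = -0.122861, Gamma_ttt = 2.764372
  tau = 0.250000: gamma = (-0.296875, 0.375000), gamma' = (0.875000, 0.000000); Gamma_sss = 0.000000, Gamma_sst = 0.010265, Gamma_stt = -0.230965, Gamma_tss = 0.000000, Gamma_tst = -0.123609, Gamma_ttt = 2.781205
  tau = 0.500000: gamma = (-0.062500, 0.375000), gamma' = (1.000000, 0.000000); Gamma_sss = 0.000000, Gamma_sst = 0.010879, Gamma_stt = -0.244780, Gamma_tss = 0.000000, Gamma_tst = -0.124203, Gamma_ttt = 2.794572
  tau = 0.750000: gamma = (0.203125, 0.375000), gamma' = (1.125000, 0.000000); Gamma_sss = 0.000000, Gamma_sst = 0.011622, Gamma_stt = -0.261499, Gamma_tss = 0.000000, Gamma_tst = -0.124454, Gamma_ttt = 2.800221
  tau = 1.000000: gamma = (0.500000, 0.375000), gamma' = (1.250000, 0.000000); Gamma_sss = 0.000000, Gamma_sst = 0.012513, Gamma_stt = -0.281534, Gamma_tss = 0.000000, Gamma_tst = -0.124084, Gamma_ttt = 2.791880
step 0: V^s = -0.5000, V^t = -2.0000
step 1: k1 = (0.014646, -0.184291), k2 = (0.018378, -0.221299), k3 = (0.018461, -0.222300), k4 = (0.022967, -0.262212); V <- V + (h/6)(k1 + 2k2 + 2k3 + k4): V^s = -0.4907, V^t = -2.1111
step 2: k1 = (0.022967, -0.262211), k2 = (0.028460, -0.304761), k3 = (0.028599, -0.306251), k4 = (0.035415, -0.351198); V <- V + (h/6)(k1 + 2k2 + 2k3 + k4): V^s = -0.4764, V^t = -2.2641


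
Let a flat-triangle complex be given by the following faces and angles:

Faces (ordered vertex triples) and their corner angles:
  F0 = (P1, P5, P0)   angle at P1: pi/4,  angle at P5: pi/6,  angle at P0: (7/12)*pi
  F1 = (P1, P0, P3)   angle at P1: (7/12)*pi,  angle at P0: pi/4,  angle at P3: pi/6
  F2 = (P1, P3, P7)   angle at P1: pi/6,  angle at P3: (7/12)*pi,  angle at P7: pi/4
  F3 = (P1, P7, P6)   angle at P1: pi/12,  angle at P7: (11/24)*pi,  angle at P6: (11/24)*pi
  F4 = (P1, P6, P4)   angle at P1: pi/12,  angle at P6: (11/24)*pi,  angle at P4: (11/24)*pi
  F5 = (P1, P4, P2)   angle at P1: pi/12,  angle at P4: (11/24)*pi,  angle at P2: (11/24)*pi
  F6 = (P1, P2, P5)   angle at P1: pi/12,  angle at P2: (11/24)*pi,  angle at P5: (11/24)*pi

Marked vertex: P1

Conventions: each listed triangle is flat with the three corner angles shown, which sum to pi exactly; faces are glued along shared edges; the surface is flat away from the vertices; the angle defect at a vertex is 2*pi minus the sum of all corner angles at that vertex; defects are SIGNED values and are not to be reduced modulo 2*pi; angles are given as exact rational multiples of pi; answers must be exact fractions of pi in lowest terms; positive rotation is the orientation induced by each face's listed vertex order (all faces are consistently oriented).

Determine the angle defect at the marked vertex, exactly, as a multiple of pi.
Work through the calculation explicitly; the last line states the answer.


Sum of corner angles at P1: (4/3)*pi
defect = 2*pi - (4/3)*pi

Answer: defect(P1) = (2/3)*pi


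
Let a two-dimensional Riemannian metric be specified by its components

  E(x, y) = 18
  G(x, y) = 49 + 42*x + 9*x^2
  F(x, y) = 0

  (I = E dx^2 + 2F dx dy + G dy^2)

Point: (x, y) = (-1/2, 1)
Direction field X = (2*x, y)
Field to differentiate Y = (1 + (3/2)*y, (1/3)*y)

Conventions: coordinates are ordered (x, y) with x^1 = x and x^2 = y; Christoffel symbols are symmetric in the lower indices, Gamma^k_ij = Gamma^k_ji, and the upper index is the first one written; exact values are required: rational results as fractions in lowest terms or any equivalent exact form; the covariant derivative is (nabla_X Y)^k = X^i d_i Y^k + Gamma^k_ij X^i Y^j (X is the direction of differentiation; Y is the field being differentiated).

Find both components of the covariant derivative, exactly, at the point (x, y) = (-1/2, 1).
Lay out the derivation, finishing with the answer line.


E = 18, F = 0, G = 121/4 at the point
E_x = 0, E_y = 0, F_x = 0, F_y = 0, G_x = 33, G_y = 0
EG - F^2 = 1089/2;  g^inv = (2/1089) * [[121/4, 0], [0, 18]]
first-kind symbols [ij,l] = (1/2)(d_i g_jl + d_j g_il - d_l g_ij): [xx,x] = E_x/2 = 0, [xx,y] = F_x - E_y/2 = 0, [xy,x] = E_y/2 = 0, [xy,y] = G_x/2 = 33/2, [yy,x] = F_y - G_x/2 = -33/2, [yy,y] = G_y/2 = 0
Gamma^x_ij = (G*[ij,x] - F*[ij,y])/(EG - F^2), Gamma^y_ij = (E*[ij,y] - F*[ij,x])/(EG - F^2)
Gamma_xxx = 0, Gamma_xxy = 0, Gamma_xyy = -11/12, Gamma_yxx = 0, Gamma_yxy = 6/11, Gamma_yyy = 0
X = (-1, 1), Y = (5/2, 1/3) at the point

Answer: (nabla_X Y)^x = 43/36, (nabla_X Y)^y = 50/33


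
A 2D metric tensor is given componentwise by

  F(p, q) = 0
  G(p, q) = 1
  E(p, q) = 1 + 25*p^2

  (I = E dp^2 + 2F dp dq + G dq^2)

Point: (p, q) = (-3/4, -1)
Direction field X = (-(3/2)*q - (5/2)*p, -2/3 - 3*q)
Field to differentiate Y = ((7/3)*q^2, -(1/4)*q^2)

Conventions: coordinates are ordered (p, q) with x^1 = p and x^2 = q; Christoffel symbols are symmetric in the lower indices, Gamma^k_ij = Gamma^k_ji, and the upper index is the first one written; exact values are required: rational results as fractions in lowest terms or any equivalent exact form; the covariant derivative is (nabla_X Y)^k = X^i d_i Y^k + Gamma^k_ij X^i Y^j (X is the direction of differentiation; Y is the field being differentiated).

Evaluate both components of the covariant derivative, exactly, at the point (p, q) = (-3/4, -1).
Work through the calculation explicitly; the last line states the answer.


E = 241/16, F = 0, G = 1 at the point
E_p = -75/2, E_q = 0, F_p = 0, F_q = 0, G_p = 0, G_q = 0
EG - F^2 = 241/16;  g^inv = (16/241) * [[1, 0], [0, 241/16]]
first-kind symbols [ij,l] = (1/2)(d_i g_jl + d_j g_il - d_l g_ij): [pp,p] = E_p/2 = -75/4, [pp,q] = F_p - E_q/2 = 0, [pq,p] = E_q/2 = 0, [pq,q] = G_p/2 = 0, [qq,p] = F_q - G_p/2 = 0, [qq,q] = G_q/2 = 0
Gamma^p_ij = (G*[ij,p] - F*[ij,q])/(EG - F^2), Gamma^q_ij = (E*[ij,q] - F*[ij,p])/(EG - F^2)
Gamma_ppp = -300/241, Gamma_ppq = 0, Gamma_pqq = 0, Gamma_qpp = 0, Gamma_qpq = 0, Gamma_qqq = 0
X = (27/8, 7/3), Y = (7/3, -1/4) at the point

Answer: (nabla_X Y)^p = -89761/4338, (nabla_X Y)^q = 7/6


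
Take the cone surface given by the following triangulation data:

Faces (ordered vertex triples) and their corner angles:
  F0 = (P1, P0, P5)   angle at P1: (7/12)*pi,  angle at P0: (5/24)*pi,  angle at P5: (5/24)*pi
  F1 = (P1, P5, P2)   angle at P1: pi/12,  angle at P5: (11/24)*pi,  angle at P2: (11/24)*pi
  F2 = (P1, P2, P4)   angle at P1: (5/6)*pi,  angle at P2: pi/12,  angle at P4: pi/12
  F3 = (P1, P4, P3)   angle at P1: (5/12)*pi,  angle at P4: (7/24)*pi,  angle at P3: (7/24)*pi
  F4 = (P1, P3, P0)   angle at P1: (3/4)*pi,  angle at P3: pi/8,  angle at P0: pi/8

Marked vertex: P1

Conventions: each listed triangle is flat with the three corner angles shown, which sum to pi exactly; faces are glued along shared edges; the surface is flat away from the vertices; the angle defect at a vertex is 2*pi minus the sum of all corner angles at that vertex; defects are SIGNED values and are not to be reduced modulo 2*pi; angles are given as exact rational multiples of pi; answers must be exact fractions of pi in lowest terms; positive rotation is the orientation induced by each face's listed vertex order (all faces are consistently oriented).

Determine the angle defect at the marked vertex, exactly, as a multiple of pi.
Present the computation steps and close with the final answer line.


Sum of corner angles at P1: (8/3)*pi
defect = 2*pi - (8/3)*pi

Answer: defect(P1) = (-2/3)*pi


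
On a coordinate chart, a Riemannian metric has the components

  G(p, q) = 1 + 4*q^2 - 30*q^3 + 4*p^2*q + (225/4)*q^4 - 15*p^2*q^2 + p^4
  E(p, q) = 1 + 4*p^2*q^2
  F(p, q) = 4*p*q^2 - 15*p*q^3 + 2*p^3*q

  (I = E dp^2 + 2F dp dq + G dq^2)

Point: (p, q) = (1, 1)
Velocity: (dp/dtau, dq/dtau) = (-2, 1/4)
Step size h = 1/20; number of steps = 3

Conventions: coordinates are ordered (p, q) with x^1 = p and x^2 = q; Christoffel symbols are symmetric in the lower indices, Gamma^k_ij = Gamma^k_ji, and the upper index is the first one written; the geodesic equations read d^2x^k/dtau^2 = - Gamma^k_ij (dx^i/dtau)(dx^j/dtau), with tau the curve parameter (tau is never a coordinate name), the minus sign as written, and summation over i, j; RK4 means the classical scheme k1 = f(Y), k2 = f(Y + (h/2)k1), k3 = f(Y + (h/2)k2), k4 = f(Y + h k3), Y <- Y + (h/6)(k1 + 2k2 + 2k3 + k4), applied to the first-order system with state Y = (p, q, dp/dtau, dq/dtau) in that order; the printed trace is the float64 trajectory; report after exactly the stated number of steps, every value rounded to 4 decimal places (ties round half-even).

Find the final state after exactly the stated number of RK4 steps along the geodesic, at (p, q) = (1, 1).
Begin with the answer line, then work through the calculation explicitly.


Answer: p = 0.6963, q = 1.0472, dp/dtau = -2.0437, dq/dtau = 0.3754

f(Y) = (dp/dtau, dq/dtau, -Gamma^p_ij Y'^i Y'^j, -Gamma^q_ij Y'^i Y'^j) with the Gammas evaluated at the stage position; h = 0.050000; intermediate values shown to 6 dp
step 0: p = 1.0000, q = 1.0000, dp/dtau = -2.0000, dq/dtau = 0.2500
step 1:
  k1: at (p, q) = (1.000000, 1.000000), (dp/dtau, dq/dtau) = (-2.000000, 0.250000); Gamma_ppp = 0.158416, Gamma_ppq = 0.158416, Gamma_pqq = -1.029703, Gamma_qpp = -0.356436, Gamma_qpq = -0.356436, Gamma_qqq = 2.316832; k1 = (-2.000000, 0.250000, -0.410891, 0.924505)
  k2: at (p, q) = (0.950000, 1.006250), (dp/dtau, dq/dtau) = (-2.010272, 0.273113); Gamma_ppp = 0.144928, Gamma_ppq = 0.136826, Gamma_pqq = -0.942931, Gamma_qpp = -0.354690, Gamma_qpq = -0.334863, Gamma_qqq = 2.307691; k2 = (-2.010272, 0.273113, -0.365104, 0.893541)
  k3: at (p, q) = (0.949743, 1.006828), (dp/dtau, dq/dtau) = (-2.009128, 0.272339); Gamma_ppp = 0.144632, Gamma_ppq = 0.136432, Gamma_pqq = -0.941089, Gamma_qpp = -0.354468, Gamma_qpq = -0.334371, Gamma_qqq = 2.306446; k3 = (-2.009128, 0.272339, -0.364721, 0.893868)
  k4: at (p, q) = (0.899544, 1.013617), (dp/dtau, dq/dtau) = (-2.018236, 0.294693); Gamma_ppp = 0.131865, Gamma_ppq = 0.117025, Gamma_pqq = -0.858897, Gamma_qpp = -0.352100, Gamma_qpq = -0.312474, Gamma_qqq = 2.293378; k4 = (-2.018236, 0.294693, -0.323330, 0.863338)
  Y <- Y + (h/6)(k1 + 2k2 + 2k3 + k4): p = 0.8995, q = 1.0136, dp/dtau = -2.0183, dq/dtau = 0.2947
step 2:
  k1: at (p, q) = (0.899525, 1.013630), (dp/dtau, dq/dtau) = (-2.018282, 0.294689); Gamma_ppp = 0.131857, Gamma_ppq = 0.117014, Gamma_pqq = -0.858843, Gamma_qpp = -0.352095, Gamma_qpq = -0.312459, Gamma_qqq = 2.293349; k1 = (-2.018282, 0.294689, -0.323340, 0.863407)
  k2: at (p, q) = (0.849068, 1.020997), (dp/dtau, dq/dtau) = (-2.026366, 0.316274); Gamma_ppp = 0.119759, Gamma_ppq = 0.099592, Gamma_pqq = -0.780896, Gamma_qpp = -0.349191, Gamma_qpq = -0.290389, Gamma_qqq = 2.276922; k2 = (-2.026366, 0.316274, -0.285982, 0.833861)
  k3: at (p, q) = (0.848866, 1.021537), (dp/dtau, dq/dtau) = (-2.025432, 0.315535); Gamma_ppp = 0.119542, Gamma_ppq = 0.099336, Gamma_pqq = -0.779543, Gamma_qpp = -0.348976, Gamma_qpq = -0.289988, Gamma_qqq = 2.275700; k3 = (-2.025432, 0.315535, -0.285823, 0.834395)
  k4: at (p, q) = (0.798253, 1.029407), (dp/dtau, dq/dtau) = (-2.032573, 0.336409); Gamma_ppp = 0.108171, Gamma_ppq = 0.083881, Gamma_pqq = -0.706199, Gamma_qpp = -0.345653, Gamma_qpq = -0.268037, Gamma_qqq = 2.256621; k4 = (-2.032573, 0.336409, -0.252259, 0.806079)
  Y <- Y + (h/6)(k1 + 2k2 + 2k3 + k4): p = 0.7982, q = 1.0294, dp/dtau = -2.0326, dq/dtau = 0.3364
step 3:
  k1: at (p, q) = (0.798238, 1.029419), (dp/dtau, dq/dtau) = (-2.032609, 0.336405); Gamma_ppp = 0.108164, Gamma_ppq = 0.083873, Gamma_pqq = -0.706159, Gamma_qpp = -0.345648, Gamma_qpq = -0.268024, Gamma_qqq = 2.256592; k1 = (-2.032609, 0.336405, -0.252264, 0.806130)
  k2: at (p, q) = (0.747422, 1.037829), (dp/dtau, dq/dtau) = (-2.038916, 0.356559); Gamma_ppp = 0.097455, Gamma_ppq = 0.070185, Gamma_pqq = -0.637009, Gamma_qpp = -0.341972, Gamma_qpq = -0.246281, Gamma_qqq = 2.235280; k2 = (-2.038916, 0.356559, -0.222104, 0.779367)
  k3: at (p, q) = (0.747265, 1.038333), (dp/dtau, dq/dtau) = (-2.038162, 0.355890); Gamma_ppp = 0.097298, Gamma_ppq = 0.070023, Gamma_pqq = -0.636030, Gamma_qpp = -0.341771, Gamma_qpq = -0.245965, Gamma_qqq = 2.234131; k3 = (-2.038162, 0.355890, -0.222044, 0.779957)
  k4: at (p, q) = (0.696330, 1.047214), (dp/dtau, dq/dtau) = (-2.043711, 0.375403); Gamma_ppp = 0.087272, Gamma_ppq = 0.058031, Gamma_pqq = -0.571206, Gamma_qpp = -0.337838, Gamma_qpq = -0.224641, Gamma_qqq = 2.211181; k4 = (-2.043711, 0.375403, -0.194973, 0.754756)
  Y <- Y + (h/6)(k1 + 2k2 + 2k3 + k4): p = 0.6963, q = 1.0472, dp/dtau = -2.0437, dq/dtau = 0.3754


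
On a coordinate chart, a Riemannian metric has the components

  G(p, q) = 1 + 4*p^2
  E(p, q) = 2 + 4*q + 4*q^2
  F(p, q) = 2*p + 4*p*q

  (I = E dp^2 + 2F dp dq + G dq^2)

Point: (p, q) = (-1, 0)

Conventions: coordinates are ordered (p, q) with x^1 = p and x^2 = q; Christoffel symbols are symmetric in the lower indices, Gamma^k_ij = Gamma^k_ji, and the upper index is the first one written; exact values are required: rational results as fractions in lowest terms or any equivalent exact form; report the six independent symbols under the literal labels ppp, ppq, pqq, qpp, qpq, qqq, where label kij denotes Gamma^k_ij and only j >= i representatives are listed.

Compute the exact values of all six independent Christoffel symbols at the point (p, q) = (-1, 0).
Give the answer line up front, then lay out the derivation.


Answer: Gamma_ppp = 0, Gamma_ppq = 1/3, Gamma_pqq = 0, Gamma_qpp = 0, Gamma_qpq = -2/3, Gamma_qqq = 0

E = 2, F = -2, G = 5 at the point
E_p = 0, E_q = 4, F_p = 2, F_q = -4, G_p = -8, G_q = 0
EG - F^2 = 6;  g^inv = (1/6) * [[5, 2], [2, 2]]
first-kind symbols [ij,l] = (1/2)(d_i g_jl + d_j g_il - d_l g_ij): [pp,p] = E_p/2 = 0, [pp,q] = F_p - E_q/2 = 0, [pq,p] = E_q/2 = 2, [pq,q] = G_p/2 = -4, [qq,p] = F_q - G_p/2 = 0, [qq,q] = G_q/2 = 0
Gamma^p_ij = (G*[ij,p] - F*[ij,q])/(EG - F^2), Gamma^q_ij = (E*[ij,q] - F*[ij,p])/(EG - F^2)


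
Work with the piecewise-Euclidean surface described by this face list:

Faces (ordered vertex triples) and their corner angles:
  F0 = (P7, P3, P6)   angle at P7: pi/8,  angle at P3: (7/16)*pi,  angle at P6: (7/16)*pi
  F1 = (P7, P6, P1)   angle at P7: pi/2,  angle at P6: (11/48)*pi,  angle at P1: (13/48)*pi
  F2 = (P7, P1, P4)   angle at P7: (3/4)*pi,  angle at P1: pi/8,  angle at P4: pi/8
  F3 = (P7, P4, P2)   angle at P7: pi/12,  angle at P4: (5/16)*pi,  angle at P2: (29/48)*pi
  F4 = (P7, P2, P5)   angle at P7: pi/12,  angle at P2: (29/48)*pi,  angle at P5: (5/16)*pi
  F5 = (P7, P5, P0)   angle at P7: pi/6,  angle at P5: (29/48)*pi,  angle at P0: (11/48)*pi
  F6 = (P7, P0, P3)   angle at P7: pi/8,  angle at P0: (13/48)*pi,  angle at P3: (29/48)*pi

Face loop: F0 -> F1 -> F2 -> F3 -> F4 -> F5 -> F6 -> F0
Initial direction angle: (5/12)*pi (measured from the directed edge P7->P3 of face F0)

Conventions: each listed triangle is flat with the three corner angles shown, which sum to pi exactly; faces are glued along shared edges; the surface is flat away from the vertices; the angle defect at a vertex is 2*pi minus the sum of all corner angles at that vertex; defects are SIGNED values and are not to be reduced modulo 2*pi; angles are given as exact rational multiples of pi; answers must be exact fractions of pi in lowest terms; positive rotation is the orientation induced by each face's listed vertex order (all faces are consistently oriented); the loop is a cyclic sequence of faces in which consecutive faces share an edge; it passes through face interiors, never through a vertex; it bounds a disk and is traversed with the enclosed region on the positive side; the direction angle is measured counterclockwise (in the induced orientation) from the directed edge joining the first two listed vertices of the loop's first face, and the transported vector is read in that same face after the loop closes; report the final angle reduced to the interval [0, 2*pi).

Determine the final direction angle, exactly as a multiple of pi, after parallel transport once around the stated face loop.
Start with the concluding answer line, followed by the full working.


Answer: final direction angle = (7/12)*pi

enclosed vertex P7: corner angles sum to (11/6)*pi, defect = 2*pi - (11/6)*pi = pi/6
summing the enclosed defects onto the initial angle, mod 2*pi in the induced orientation:
final angle = (5/12)*pi + pi/6 = (7/12)*pi (mod 2*pi)


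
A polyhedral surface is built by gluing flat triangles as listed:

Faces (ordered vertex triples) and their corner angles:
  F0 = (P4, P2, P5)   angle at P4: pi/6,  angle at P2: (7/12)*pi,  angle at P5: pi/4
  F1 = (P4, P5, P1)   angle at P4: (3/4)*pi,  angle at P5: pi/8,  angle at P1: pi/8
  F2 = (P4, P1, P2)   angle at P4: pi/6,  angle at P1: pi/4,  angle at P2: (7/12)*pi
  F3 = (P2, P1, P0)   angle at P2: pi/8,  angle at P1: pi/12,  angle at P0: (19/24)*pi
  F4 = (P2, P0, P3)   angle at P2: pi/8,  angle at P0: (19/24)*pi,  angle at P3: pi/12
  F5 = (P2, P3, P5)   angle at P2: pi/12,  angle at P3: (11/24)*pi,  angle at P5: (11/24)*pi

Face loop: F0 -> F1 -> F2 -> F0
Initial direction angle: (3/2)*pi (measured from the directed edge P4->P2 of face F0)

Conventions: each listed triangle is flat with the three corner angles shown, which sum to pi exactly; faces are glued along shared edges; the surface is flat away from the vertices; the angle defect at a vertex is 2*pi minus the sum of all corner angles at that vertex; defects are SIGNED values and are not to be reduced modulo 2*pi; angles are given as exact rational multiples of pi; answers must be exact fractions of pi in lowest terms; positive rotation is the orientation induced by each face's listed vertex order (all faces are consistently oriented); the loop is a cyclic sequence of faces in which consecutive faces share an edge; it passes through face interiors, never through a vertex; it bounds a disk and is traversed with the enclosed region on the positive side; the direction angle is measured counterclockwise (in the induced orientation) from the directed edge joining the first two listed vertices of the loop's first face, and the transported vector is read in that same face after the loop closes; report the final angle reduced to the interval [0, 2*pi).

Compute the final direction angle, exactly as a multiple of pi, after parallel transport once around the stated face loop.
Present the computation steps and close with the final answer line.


enclosed vertex P4: corner angles sum to (13/12)*pi, defect = 2*pi - (13/12)*pi = (11/12)*pi
by Gauss-Bonnet the loop rotates the vector by the enclosed defect sum (positive orientation, mod 2*pi)
final angle = (3/2)*pi + (11/12)*pi = (5/12)*pi (mod 2*pi)

Answer: final direction angle = (5/12)*pi


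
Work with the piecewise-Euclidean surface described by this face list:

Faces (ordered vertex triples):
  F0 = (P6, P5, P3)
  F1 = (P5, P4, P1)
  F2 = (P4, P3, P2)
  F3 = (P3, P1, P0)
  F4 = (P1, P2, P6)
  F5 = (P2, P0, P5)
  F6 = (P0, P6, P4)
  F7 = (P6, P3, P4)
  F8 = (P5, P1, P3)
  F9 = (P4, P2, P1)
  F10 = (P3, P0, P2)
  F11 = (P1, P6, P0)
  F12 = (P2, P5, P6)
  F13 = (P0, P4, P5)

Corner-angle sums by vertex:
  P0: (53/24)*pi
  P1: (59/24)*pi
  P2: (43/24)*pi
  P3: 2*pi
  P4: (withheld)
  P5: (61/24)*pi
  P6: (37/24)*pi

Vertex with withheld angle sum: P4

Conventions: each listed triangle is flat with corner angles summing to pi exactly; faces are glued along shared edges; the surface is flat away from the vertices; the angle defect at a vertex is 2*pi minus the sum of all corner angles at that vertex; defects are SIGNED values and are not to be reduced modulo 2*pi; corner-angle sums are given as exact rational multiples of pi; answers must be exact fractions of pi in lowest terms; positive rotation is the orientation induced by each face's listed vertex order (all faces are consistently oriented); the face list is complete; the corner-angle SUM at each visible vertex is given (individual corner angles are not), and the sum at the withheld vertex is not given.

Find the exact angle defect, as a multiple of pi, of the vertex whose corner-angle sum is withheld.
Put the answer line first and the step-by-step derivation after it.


Answer: defect(P4) = (13/24)*pi

V = 7, E = 21, F = 14; chi = V - E + F = 0
Gauss-Bonnet: total defect = 2*pi*chi = 0; visible defects sum to (-13/24)*pi


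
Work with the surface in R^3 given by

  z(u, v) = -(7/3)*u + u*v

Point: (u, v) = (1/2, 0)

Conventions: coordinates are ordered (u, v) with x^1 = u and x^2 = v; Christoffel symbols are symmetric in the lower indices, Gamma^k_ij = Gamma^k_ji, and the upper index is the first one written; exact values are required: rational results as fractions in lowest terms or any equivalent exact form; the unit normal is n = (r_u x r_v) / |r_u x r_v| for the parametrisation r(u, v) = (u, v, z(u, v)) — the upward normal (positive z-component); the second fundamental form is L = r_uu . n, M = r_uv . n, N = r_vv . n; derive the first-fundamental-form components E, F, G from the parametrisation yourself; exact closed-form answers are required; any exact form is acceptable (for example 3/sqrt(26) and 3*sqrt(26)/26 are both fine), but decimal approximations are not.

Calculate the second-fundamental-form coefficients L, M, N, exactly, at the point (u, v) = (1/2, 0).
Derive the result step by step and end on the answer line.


z_u = -7/3, z_v = 1/2, z_uu = 0, z_uv = 1, z_vv = 0
E = 58/9, F = -7/6, G = 5/4; answer radicand W^2 = 241/36
unnormalised second-form numerators: l = 0, m = 1, n = 0; L = l/sqrt(241/36), and similarly M = m/sqrt(W^2), N = n/sqrt(W^2)

Answer: L = 0, M = 6*sqrt(241)/241, N = 0


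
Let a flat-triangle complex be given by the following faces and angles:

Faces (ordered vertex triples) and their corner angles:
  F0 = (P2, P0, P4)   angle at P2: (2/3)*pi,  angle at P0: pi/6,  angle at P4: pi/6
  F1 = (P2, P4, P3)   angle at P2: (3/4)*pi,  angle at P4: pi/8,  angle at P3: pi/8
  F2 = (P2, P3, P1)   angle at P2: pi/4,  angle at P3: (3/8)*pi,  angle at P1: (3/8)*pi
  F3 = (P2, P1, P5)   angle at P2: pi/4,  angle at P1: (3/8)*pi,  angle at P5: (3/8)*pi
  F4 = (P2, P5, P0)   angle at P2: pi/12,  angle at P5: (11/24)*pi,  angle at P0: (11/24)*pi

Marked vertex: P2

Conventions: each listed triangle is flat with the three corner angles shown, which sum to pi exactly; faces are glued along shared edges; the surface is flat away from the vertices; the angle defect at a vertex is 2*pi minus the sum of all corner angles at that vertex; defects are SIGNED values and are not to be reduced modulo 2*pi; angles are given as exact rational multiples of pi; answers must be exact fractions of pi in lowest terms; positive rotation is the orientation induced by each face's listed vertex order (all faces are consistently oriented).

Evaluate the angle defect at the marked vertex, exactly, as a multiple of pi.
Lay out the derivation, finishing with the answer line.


Sum of corner angles at P2: 2*pi
defect = 2*pi - 2*pi

Answer: defect(P2) = 0
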